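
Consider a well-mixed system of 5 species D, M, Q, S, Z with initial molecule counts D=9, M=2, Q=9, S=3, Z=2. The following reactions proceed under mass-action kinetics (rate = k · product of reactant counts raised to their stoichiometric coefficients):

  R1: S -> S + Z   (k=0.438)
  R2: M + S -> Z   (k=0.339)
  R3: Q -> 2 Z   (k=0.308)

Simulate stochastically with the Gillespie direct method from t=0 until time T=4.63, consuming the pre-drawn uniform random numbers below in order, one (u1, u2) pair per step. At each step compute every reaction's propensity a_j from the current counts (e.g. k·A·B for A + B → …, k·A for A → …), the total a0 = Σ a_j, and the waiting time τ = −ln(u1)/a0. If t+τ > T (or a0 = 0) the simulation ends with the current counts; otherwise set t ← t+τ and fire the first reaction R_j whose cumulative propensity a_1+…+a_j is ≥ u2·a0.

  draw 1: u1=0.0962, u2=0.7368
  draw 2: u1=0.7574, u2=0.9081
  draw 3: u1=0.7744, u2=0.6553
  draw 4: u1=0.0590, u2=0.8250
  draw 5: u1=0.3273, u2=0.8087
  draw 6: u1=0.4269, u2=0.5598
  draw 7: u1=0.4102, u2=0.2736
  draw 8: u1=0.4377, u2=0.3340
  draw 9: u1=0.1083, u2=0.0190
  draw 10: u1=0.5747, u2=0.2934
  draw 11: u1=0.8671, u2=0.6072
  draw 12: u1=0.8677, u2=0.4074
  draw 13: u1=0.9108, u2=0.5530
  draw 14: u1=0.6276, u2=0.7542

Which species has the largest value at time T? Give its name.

Dominant species at T: Z

t=0.000: D=9 M=2 Q=9 S=3 Z=2
Draw 1: a1=1.314, a2=2.034, a3=2.772, a0=6.120; τ=−ln(0.0962)/6.120=0.383 → t=0.383; u2·a0=0.7368·6.120=4.509; a1+a2=3.348 < 4.509 ≤ a1+…+a3=6.120 → R3 fires; D=9 M=2 Q=8 S=3 Z=4
Draw 2: a1=1.314, a2=2.034, a3=2.464, a0=5.812; τ=−ln(0.7574)/5.812=0.048 → t=0.430; u2·a0=0.9081·5.812=5.278; a1+a2=3.348 < 5.278 ≤ a1+…+a3=5.812 → R3 fires; D=9 M=2 Q=7 S=3 Z=6
Draw 3: a1=1.314, a2=2.034, a3=2.156, a0=5.504; τ=−ln(0.7744)/5.504=0.046 → t=0.477; u2·a0=0.6553·5.504=3.607; a1+a2=3.348 < 3.607 ≤ a1+…+a3=5.504 → R3 fires; D=9 M=2 Q=6 S=3 Z=8
Draw 4: a1=1.314, a2=2.034, a3=1.848, a0=5.196; τ=−ln(0.0590)/5.196=0.545 → t=1.022; u2·a0=0.8250·5.196=4.287; a1+a2=3.348 < 4.287 ≤ a1+…+a3=5.196 → R3 fires; D=9 M=2 Q=5 S=3 Z=10
Draw 5: a1=1.314, a2=2.034, a3=1.540, a0=4.888; τ=−ln(0.3273)/4.888=0.228 → t=1.250; u2·a0=0.8087·4.888=3.953; a1+a2=3.348 < 3.953 ≤ a1+…+a3=4.888 → R3 fires; D=9 M=2 Q=4 S=3 Z=12
Draw 6: a1=1.314, a2=2.034, a3=1.232, a0=4.580; τ=−ln(0.4269)/4.580=0.186 → t=1.436; u2·a0=0.5598·4.580=2.564; a1=1.314 < 2.564 ≤ a1+a2=3.348 → R2 fires; D=9 M=1 Q=4 S=2 Z=13
Draw 7: a1=0.876, a2=0.678, a3=1.232, a0=2.786; τ=−ln(0.4102)/2.786=0.320 → t=1.756; u2·a0=0.2736·2.786=0.762 ≤ a1=0.876 → R1 fires; D=9 M=1 Q=4 S=2 Z=14
Draw 8: a1=0.876, a2=0.678, a3=1.232, a0=2.786; τ=−ln(0.4377)/2.786=0.297 → t=2.052; u2·a0=0.3340·2.786=0.931; a1=0.876 < 0.931 ≤ a1+a2=1.554 → R2 fires; D=9 M=0 Q=4 S=1 Z=15
Draw 9: a1=0.438, a2=0.000, a3=1.232, a0=1.670; τ=−ln(0.1083)/1.670=1.331 → t=3.383; u2·a0=0.0190·1.670=0.032 ≤ a1=0.438 → R1 fires; D=9 M=0 Q=4 S=1 Z=16
Draw 10: a1=0.438, a2=0.000, a3=1.232, a0=1.670; τ=−ln(0.5747)/1.670=0.332 → t=3.715; u2·a0=0.2934·1.670=0.490; a1+a2=0.438 < 0.490 ≤ a1+…+a3=1.670 → R3 fires; D=9 M=0 Q=3 S=1 Z=18
Draw 11: a1=0.438, a2=0.000, a3=0.924, a0=1.362; τ=−ln(0.8671)/1.362=0.105 → t=3.820; u2·a0=0.6072·1.362=0.827; a1+a2=0.438 < 0.827 ≤ a1+…+a3=1.362 → R3 fires; D=9 M=0 Q=2 S=1 Z=20
Draw 12: a1=0.438, a2=0.000, a3=0.616, a0=1.054; τ=−ln(0.8677)/1.054=0.135 → t=3.954; u2·a0=0.4074·1.054=0.429 ≤ a1=0.438 → R1 fires; D=9 M=0 Q=2 S=1 Z=21
Draw 13: a1=0.438, a2=0.000, a3=0.616, a0=1.054; τ=−ln(0.9108)/1.054=0.089 → t=4.043; u2·a0=0.5530·1.054=0.583; a1+a2=0.438 < 0.583 ≤ a1+…+a3=1.054 → R3 fires; D=9 M=0 Q=1 S=1 Z=23
Draw 14: a1=0.438, a2=0.000, a3=0.308, a0=0.746; τ=−ln(0.6276)/0.746=0.624 → t=4.667 > T=4.63: stop.
At T=4.63: D=9 M=0 Q=1 S=1 Z=23; the largest is Z.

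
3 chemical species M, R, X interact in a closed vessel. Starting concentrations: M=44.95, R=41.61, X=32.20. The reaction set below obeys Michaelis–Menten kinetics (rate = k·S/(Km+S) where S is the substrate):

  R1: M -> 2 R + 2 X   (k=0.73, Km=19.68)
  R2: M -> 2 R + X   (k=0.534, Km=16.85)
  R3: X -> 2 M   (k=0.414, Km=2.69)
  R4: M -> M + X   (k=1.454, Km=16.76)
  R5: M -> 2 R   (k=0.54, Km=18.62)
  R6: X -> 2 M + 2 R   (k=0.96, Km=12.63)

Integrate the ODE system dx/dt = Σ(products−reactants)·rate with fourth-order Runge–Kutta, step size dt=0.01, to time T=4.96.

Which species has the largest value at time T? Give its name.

RK4 with dt=0.01: 496 steps to T=4.96. Trajectory (selected grid times):
t=0.00: M=44.95 R=41.61 X=32.20
t=0.55: M=45.43 R=43.78 X=32.97
t=1.10: M=45.91 R=45.96 X=33.73
t=1.65: M=46.39 R=48.14 X=34.50
t=2.20: M=46.88 R=50.34 X=35.27
t=2.76: M=47.38 R=52.59 X=36.06
t=3.31: M=47.87 R=54.80 X=36.83
t=3.86: M=48.37 R=57.02 X=37.60
t=4.41: M=48.87 R=59.25 X=38.38
t=4.96: M=49.37 R=61.49 X=39.16
At T=4.96: M=49.37 R=61.49 X=39.16; the largest is R.

Dominant species at T: R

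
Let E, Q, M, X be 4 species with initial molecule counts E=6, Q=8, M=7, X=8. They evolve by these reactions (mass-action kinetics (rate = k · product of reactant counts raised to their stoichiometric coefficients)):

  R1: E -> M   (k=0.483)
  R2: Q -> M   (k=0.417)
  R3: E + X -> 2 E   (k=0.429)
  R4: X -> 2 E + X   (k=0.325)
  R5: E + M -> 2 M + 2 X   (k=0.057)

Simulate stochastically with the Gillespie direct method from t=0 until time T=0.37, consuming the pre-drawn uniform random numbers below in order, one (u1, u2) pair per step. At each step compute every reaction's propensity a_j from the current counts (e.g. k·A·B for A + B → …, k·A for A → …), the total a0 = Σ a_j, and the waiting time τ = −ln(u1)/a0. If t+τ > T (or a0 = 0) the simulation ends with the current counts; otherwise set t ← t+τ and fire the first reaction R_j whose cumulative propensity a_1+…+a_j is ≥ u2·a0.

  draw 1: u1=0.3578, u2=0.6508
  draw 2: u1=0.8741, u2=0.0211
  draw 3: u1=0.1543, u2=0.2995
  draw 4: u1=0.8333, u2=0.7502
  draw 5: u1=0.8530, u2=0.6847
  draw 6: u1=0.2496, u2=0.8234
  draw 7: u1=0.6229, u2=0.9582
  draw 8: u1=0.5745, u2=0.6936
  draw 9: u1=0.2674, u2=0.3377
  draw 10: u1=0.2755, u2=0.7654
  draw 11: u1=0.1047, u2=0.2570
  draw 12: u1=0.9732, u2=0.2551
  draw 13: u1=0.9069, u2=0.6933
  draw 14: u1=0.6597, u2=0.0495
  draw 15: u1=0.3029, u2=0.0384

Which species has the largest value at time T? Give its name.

t=0.000: E=6 Q=8 M=7 X=8
Draw 1: a1=2.898, a2=3.336, a3=20.592, a4=2.600, a5=2.394, a0=31.820; τ=−ln(0.3578)/31.820=0.032 → t=0.032; u2·a0=0.6508·31.820=20.708; a1+a2=6.234 < 20.708 ≤ a1+…+a3=26.826 → R3 fires; E=7 Q=8 M=7 X=7
Draw 2: a1=3.381, a2=3.336, a3=21.021, a4=2.275, a5=2.793, a0=32.806; τ=−ln(0.8741)/32.806=0.004 → t=0.036; u2·a0=0.0211·32.806=0.692 ≤ a1=3.381 → R1 fires; E=6 Q=8 M=8 X=7
Draw 3: a1=2.898, a2=3.336, a3=18.018, a4=2.275, a5=2.736, a0=29.263; τ=−ln(0.1543)/29.263=0.064 → t=0.100; u2·a0=0.2995·29.263=8.764; a1+a2=6.234 < 8.764 ≤ a1+…+a3=24.252 → R3 fires; E=7 Q=8 M=8 X=6
Draw 4: a1=3.381, a2=3.336, a3=18.018, a4=1.950, a5=3.192, a0=29.877; τ=−ln(0.8333)/29.877=0.006 → t=0.106; u2·a0=0.7502·29.877=22.414; a1+a2=6.717 < 22.414 ≤ a1+…+a3=24.735 → R3 fires; E=8 Q=8 M=8 X=5
Draw 5: a1=3.864, a2=3.336, a3=17.160, a4=1.625, a5=3.648, a0=29.633; τ=−ln(0.8530)/29.633=0.005 → t=0.112; u2·a0=0.6847·29.633=20.290; a1+a2=7.200 < 20.290 ≤ a1+…+a3=24.360 → R3 fires; E=9 Q=8 M=8 X=4
Draw 6: a1=4.347, a2=3.336, a3=15.444, a4=1.300, a5=4.104, a0=28.531; τ=−ln(0.2496)/28.531=0.049 → t=0.160; u2·a0=0.8234·28.531=23.492; a1+…+a3=23.127 < 23.492 ≤ a1+…+a4=24.427 → R4 fires; E=11 Q=8 M=8 X=4
Draw 7: a1=5.313, a2=3.336, a3=18.876, a4=1.300, a5=5.016, a0=33.841; τ=−ln(0.6229)/33.841=0.014 → t=0.174; u2·a0=0.9582·33.841=32.426; a1+…+a4=28.825 < 32.426 ≤ a1+…+a5=33.841 → R5 fires; E=10 Q=8 M=9 X=6
Draw 8: a1=4.830, a2=3.336, a3=25.740, a4=1.950, a5=5.130, a0=40.986; τ=−ln(0.5745)/40.986=0.014 → t=0.188; u2·a0=0.6936·40.986=28.428; a1+a2=8.166 < 28.428 ≤ a1+…+a3=33.906 → R3 fires; E=11 Q=8 M=9 X=5
Draw 9: a1=5.313, a2=3.336, a3=23.595, a4=1.625, a5=5.643, a0=39.512; τ=−ln(0.2674)/39.512=0.033 → t=0.221; u2·a0=0.3377·39.512=13.343; a1+a2=8.649 < 13.343 ≤ a1+…+a3=32.244 → R3 fires; E=12 Q=8 M=9 X=4
Draw 10: a1=5.796, a2=3.336, a3=20.592, a4=1.300, a5=6.156, a0=37.180; τ=−ln(0.2755)/37.180=0.035 → t=0.256; u2·a0=0.7654·37.180=28.458; a1+a2=9.132 < 28.458 ≤ a1+…+a3=29.724 → R3 fires; E=13 Q=8 M=9 X=3
Draw 11: a1=6.279, a2=3.336, a3=16.731, a4=0.975, a5=6.669, a0=33.990; τ=−ln(0.1047)/33.990=0.066 → t=0.322; u2·a0=0.2570·33.990=8.735; a1=6.279 < 8.735 ≤ a1+a2=9.615 → R2 fires; E=13 Q=7 M=10 X=3
Draw 12: a1=6.279, a2=2.919, a3=16.731, a4=0.975, a5=7.410, a0=34.314; τ=−ln(0.9732)/34.314=0.001 → t=0.323; u2·a0=0.2551·34.314=8.754; a1=6.279 < 8.754 ≤ a1+a2=9.198 → R2 fires; E=13 Q=6 M=11 X=3
Draw 13: a1=6.279, a2=2.502, a3=16.731, a4=0.975, a5=8.151, a0=34.638; τ=−ln(0.9069)/34.638=0.003 → t=0.326; u2·a0=0.6933·34.638=24.015; a1+a2=8.781 < 24.015 ≤ a1+…+a3=25.512 → R3 fires; E=14 Q=6 M=11 X=2
Draw 14: a1=6.762, a2=2.502, a3=12.012, a4=0.650, a5=8.778, a0=30.704; τ=−ln(0.6597)/30.704=0.014 → t=0.339; u2·a0=0.0495·30.704=1.520 ≤ a1=6.762 → R1 fires; E=13 Q=6 M=12 X=2
Draw 15: a1=6.279, a2=2.502, a3=11.154, a4=0.650, a5=8.892, a0=29.477; τ=−ln(0.3029)/29.477=0.041 → t=0.380 > T=0.37: stop.
At T=0.37: E=13 Q=6 M=12 X=2; the largest is E.

Dominant species at T: E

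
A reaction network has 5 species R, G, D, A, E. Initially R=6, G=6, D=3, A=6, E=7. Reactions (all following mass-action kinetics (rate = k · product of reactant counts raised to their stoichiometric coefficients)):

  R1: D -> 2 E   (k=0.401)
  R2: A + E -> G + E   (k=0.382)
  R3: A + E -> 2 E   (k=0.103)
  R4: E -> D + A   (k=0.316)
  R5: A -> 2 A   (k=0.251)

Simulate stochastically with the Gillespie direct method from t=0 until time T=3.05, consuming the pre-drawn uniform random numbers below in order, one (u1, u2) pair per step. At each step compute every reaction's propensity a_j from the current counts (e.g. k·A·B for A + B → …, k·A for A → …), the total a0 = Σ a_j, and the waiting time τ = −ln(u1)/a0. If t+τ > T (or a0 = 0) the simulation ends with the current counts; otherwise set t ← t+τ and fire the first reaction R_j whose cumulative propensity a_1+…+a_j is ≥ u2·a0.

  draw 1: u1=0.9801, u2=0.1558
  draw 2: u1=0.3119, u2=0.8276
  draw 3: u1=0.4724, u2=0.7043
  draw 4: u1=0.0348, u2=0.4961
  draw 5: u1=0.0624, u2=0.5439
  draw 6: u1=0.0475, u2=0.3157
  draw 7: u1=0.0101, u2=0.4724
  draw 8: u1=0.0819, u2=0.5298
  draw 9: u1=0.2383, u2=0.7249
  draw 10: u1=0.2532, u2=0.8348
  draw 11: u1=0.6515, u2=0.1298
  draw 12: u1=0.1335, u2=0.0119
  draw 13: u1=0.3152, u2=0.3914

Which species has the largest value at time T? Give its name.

t=0.000: R=6 G=6 D=3 A=6 E=7
Draw 1: a1=1.203, a2=16.044, a3=4.326, a4=2.212, a5=1.506, a0=25.291; τ=−ln(0.9801)/25.291=0.001 → t=0.001; u2·a0=0.1558·25.291=3.940; a1=1.203 < 3.940 ≤ a1+a2=17.247 → R2 fires; R=6 G=7 D=3 A=5 E=7
Draw 2: a1=1.203, a2=13.370, a3=3.605, a4=2.212, a5=1.255, a0=21.645; τ=−ln(0.3119)/21.645=0.054 → t=0.055; u2·a0=0.8276·21.645=17.913; a1+a2=14.573 < 17.913 ≤ a1+…+a3=18.178 → R3 fires; R=6 G=7 D=3 A=4 E=8
Draw 3: a1=1.203, a2=12.224, a3=3.296, a4=2.528, a5=1.004, a0=20.255; τ=−ln(0.4724)/20.255=0.037 → t=0.092; u2·a0=0.7043·20.255=14.266; a1+a2=13.427 < 14.266 ≤ a1+…+a3=16.723 → R3 fires; R=6 G=7 D=3 A=3 E=9
Draw 4: a1=1.203, a2=10.314, a3=2.781, a4=2.844, a5=0.753, a0=17.895; τ=−ln(0.0348)/17.895=0.188 → t=0.279; u2·a0=0.4961·17.895=8.878; a1=1.203 < 8.878 ≤ a1+a2=11.517 → R2 fires; R=6 G=8 D=3 A=2 E=9
Draw 5: a1=1.203, a2=6.876, a3=1.854, a4=2.844, a5=0.502, a0=13.279; τ=−ln(0.0624)/13.279=0.209 → t=0.488; u2·a0=0.5439·13.279=7.222; a1=1.203 < 7.222 ≤ a1+a2=8.079 → R2 fires; R=6 G=9 D=3 A=1 E=9
Draw 6: a1=1.203, a2=3.438, a3=0.927, a4=2.844, a5=0.251, a0=8.663; τ=−ln(0.0475)/8.663=0.352 → t=0.840; u2·a0=0.3157·8.663=2.735; a1=1.203 < 2.735 ≤ a1+a2=4.641 → R2 fires; R=6 G=10 D=3 A=0 E=9
Draw 7: a1=1.203, a2=0.000, a3=0.000, a4=2.844, a5=0.000, a0=4.047; τ=−ln(0.0101)/4.047=1.135 → t=1.975; u2·a0=0.4724·4.047=1.912; a1+…+a3=1.203 < 1.912 ≤ a1+…+a4=4.047 → R4 fires; R=6 G=10 D=4 A=1 E=8
Draw 8: a1=1.604, a2=3.056, a3=0.824, a4=2.528, a5=0.251, a0=8.263; τ=−ln(0.0819)/8.263=0.303 → t=2.278; u2·a0=0.5298·8.263=4.378; a1=1.604 < 4.378 ≤ a1+a2=4.660 → R2 fires; R=6 G=11 D=4 A=0 E=8
Draw 9: a1=1.604, a2=0.000, a3=0.000, a4=2.528, a5=0.000, a0=4.132; τ=−ln(0.2383)/4.132=0.347 → t=2.625; u2·a0=0.7249·4.132=2.995; a1+…+a3=1.604 < 2.995 ≤ a1+…+a4=4.132 → R4 fires; R=6 G=11 D=5 A=1 E=7
Draw 10: a1=2.005, a2=2.674, a3=0.721, a4=2.212, a5=0.251, a0=7.863; τ=−ln(0.2532)/7.863=0.175 → t=2.800; u2·a0=0.8348·7.863=6.564; a1+…+a3=5.400 < 6.564 ≤ a1+…+a4=7.612 → R4 fires; R=6 G=11 D=6 A=2 E=6
Draw 11: a1=2.406, a2=4.584, a3=1.236, a4=1.896, a5=0.502, a0=10.624; τ=−ln(0.6515)/10.624=0.040 → t=2.840; u2·a0=0.1298·10.624=1.379 ≤ a1=2.406 → R1 fires; R=6 G=11 D=5 A=2 E=8
Draw 12: a1=2.005, a2=6.112, a3=1.648, a4=2.528, a5=0.502, a0=12.795; τ=−ln(0.1335)/12.795=0.157 → t=2.998; u2·a0=0.0119·12.795=0.152 ≤ a1=2.005 → R1 fires; R=6 G=11 D=4 A=2 E=10
Draw 13: a1=1.604, a2=7.640, a3=2.060, a4=3.160, a5=0.502, a0=14.966; τ=−ln(0.3152)/14.966=0.077 → t=3.075 > T=3.05: stop.
At T=3.05: R=6 G=11 D=4 A=2 E=10; the largest is G.

Dominant species at T: G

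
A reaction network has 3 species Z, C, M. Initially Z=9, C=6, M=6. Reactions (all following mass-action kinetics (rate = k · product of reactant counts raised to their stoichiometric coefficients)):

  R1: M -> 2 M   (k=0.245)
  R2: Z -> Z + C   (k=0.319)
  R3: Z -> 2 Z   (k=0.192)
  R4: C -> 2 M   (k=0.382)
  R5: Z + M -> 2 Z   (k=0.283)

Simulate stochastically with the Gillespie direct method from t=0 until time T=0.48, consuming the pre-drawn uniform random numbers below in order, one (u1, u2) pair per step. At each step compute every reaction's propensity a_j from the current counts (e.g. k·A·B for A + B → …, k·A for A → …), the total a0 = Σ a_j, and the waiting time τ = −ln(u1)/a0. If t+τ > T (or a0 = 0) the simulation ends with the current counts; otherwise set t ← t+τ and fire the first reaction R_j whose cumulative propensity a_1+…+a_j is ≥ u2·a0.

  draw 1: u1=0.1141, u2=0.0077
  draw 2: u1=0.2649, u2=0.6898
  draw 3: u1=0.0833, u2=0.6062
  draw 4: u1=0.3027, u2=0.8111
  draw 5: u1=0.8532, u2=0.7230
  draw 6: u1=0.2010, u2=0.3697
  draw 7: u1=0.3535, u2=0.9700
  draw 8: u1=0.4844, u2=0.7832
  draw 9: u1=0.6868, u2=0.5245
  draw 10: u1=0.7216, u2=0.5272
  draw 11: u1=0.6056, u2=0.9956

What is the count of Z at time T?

t=0.000: Z=9 C=6 M=6
Draw 1: a1=1.470, a2=2.871, a3=1.728, a4=2.292, a5=15.282, a0=23.643; τ=−ln(0.1141)/23.643=0.092 → t=0.092; u2·a0=0.0077·23.643=0.182 ≤ a1=1.470 → R1 fires; Z=9 C=6 M=7
Draw 2: a1=1.715, a2=2.871, a3=1.728, a4=2.292, a5=17.829, a0=26.435; τ=−ln(0.2649)/26.435=0.050 → t=0.142; u2·a0=0.6898·26.435=18.235; a1+…+a4=8.606 < 18.235 ≤ a1+…+a5=26.435 → R5 fires; Z=10 C=6 M=6
Draw 3: a1=1.470, a2=3.190, a3=1.920, a4=2.292, a5=16.980, a0=25.852; τ=−ln(0.0833)/25.852=0.096 → t=0.238; u2·a0=0.6062·25.852=15.671; a1+…+a4=8.872 < 15.671 ≤ a1+…+a5=25.852 → R5 fires; Z=11 C=6 M=5
Draw 4: a1=1.225, a2=3.509, a3=2.112, a4=2.292, a5=15.565, a0=24.703; τ=−ln(0.3027)/24.703=0.048 → t=0.287; u2·a0=0.8111·24.703=20.037; a1+…+a4=9.138 < 20.037 ≤ a1+…+a5=24.703 → R5 fires; Z=12 C=6 M=4
Draw 5: a1=0.980, a2=3.828, a3=2.304, a4=2.292, a5=13.584, a0=22.988; τ=−ln(0.8532)/22.988=0.007 → t=0.293; u2·a0=0.7230·22.988=16.620; a1+…+a4=9.404 < 16.620 ≤ a1+…+a5=22.988 → R5 fires; Z=13 C=6 M=3
Draw 6: a1=0.735, a2=4.147, a3=2.496, a4=2.292, a5=11.037, a0=20.707; τ=−ln(0.2010)/20.707=0.077 → t=0.371; u2·a0=0.3697·20.707=7.655; a1+…+a3=7.378 < 7.655 ≤ a1+…+a4=9.670 → R4 fires; Z=13 C=5 M=5
Draw 7: a1=1.225, a2=4.147, a3=2.496, a4=1.910, a5=18.395, a0=28.173; τ=−ln(0.3535)/28.173=0.037 → t=0.408; u2·a0=0.9700·28.173=27.328; a1+…+a4=9.778 < 27.328 ≤ a1+…+a5=28.173 → R5 fires; Z=14 C=5 M=4
Draw 8: a1=0.980, a2=4.466, a3=2.688, a4=1.910, a5=15.848, a0=25.892; τ=−ln(0.4844)/25.892=0.028 → t=0.436; u2·a0=0.7832·25.892=20.279; a1+…+a4=10.044 < 20.279 ≤ a1+…+a5=25.892 → R5 fires; Z=15 C=5 M=3
Draw 9: a1=0.735, a2=4.785, a3=2.880, a4=1.910, a5=12.735, a0=23.045; τ=−ln(0.6868)/23.045=0.016 → t=0.452; u2·a0=0.5245·23.045=12.087; a1+…+a4=10.310 < 12.087 ≤ a1+…+a5=23.045 → R5 fires; Z=16 C=5 M=2
Draw 10: a1=0.490, a2=5.104, a3=3.072, a4=1.910, a5=9.056, a0=19.632; τ=−ln(0.7216)/19.632=0.017 → t=0.469; u2·a0=0.5272·19.632=10.350; a1+…+a3=8.666 < 10.350 ≤ a1+…+a4=10.576 → R4 fires; Z=16 C=4 M=4
Draw 11: a1=0.980, a2=5.104, a3=3.072, a4=1.528, a5=18.112, a0=28.796; τ=−ln(0.6056)/28.796=0.017 → t=0.486 > T=0.48: stop.
Read off Z at T=0.48: 16

Z at T = 16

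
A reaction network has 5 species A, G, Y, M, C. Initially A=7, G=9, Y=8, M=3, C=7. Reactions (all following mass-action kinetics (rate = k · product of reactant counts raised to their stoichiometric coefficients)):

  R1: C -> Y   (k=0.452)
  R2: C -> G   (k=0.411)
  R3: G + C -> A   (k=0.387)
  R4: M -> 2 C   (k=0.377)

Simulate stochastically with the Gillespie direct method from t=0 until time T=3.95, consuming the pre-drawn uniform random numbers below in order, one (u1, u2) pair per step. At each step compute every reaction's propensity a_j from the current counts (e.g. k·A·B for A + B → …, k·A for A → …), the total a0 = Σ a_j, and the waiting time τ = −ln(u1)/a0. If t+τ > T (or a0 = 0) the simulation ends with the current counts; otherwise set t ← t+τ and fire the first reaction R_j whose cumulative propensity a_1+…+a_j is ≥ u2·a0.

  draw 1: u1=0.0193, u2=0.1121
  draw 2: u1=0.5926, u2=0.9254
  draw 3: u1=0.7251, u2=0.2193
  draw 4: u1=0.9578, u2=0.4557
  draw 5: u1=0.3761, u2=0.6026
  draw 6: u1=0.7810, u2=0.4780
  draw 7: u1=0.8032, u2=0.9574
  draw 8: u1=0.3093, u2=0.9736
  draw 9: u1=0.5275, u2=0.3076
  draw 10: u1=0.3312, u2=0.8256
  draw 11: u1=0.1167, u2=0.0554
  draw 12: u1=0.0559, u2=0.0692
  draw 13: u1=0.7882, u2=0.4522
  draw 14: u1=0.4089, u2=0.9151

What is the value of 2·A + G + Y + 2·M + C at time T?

Check how each reaction changes W = 2·A + G + Y + 2·M + C (weight of products minus weight of reactants):
R1: C -> Y: (1·1) − (1·1) = 1 − 1 = 0
R2: C -> G: (1·1) − (1·1) = 1 − 1 = 0
R3: G + C -> A: (2·1) − (1·1 + 1·1) = 2 − 2 = 0
R4: M -> 2 C: (1·2) − (2·1) = 2 − 2 = 0
Every reaction leaves W unchanged, so W is conserved and no simulation is needed: W(T) = W(0) = 2·7 + 9 + 8 + 2·3 + 7 = 44

Value at T = 44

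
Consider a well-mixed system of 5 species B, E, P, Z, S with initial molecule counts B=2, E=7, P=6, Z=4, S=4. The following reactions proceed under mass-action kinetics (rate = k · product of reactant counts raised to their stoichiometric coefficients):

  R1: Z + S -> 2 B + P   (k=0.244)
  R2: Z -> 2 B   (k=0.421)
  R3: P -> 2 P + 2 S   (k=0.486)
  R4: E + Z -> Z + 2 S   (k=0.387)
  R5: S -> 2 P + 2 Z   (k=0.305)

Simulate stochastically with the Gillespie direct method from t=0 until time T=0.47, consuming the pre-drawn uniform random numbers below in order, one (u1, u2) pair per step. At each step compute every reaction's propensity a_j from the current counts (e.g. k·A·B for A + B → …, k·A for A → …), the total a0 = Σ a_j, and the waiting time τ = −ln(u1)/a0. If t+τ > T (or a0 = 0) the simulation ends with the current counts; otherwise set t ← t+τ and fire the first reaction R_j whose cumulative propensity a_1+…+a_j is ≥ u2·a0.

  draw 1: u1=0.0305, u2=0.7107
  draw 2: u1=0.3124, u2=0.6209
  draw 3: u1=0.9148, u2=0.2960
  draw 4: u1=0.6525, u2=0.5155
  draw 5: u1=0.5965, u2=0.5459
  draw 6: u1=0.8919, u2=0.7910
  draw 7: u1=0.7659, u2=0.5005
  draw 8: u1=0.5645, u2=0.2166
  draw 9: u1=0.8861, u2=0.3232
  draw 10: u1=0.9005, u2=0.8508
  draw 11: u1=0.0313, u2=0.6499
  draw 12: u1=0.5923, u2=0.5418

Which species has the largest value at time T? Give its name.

t=0.000: B=2 E=7 P=6 Z=4 S=4
Draw 1: a1=3.904, a2=1.684, a3=2.916, a4=10.836, a5=1.220, a0=20.560; τ=−ln(0.0305)/20.560=0.170 → t=0.170; u2·a0=0.7107·20.560=14.612; a1+…+a3=8.504 < 14.612 ≤ a1+…+a4=19.340 → R4 fires; B=2 E=6 P=6 Z=4 S=6
Draw 2: a1=5.856, a2=1.684, a3=2.916, a4=9.288, a5=1.830, a0=21.574; τ=−ln(0.3124)/21.574=0.054 → t=0.224; u2·a0=0.6209·21.574=13.395; a1+…+a3=10.456 < 13.395 ≤ a1+…+a4=19.744 → R4 fires; B=2 E=5 P=6 Z=4 S=8
Draw 3: a1=7.808, a2=1.684, a3=2.916, a4=7.740, a5=2.440, a0=22.588; τ=−ln(0.9148)/22.588=0.004 → t=0.228; u2·a0=0.2960·22.588=6.686 ≤ a1=7.808 → R1 fires; B=4 E=5 P=7 Z=3 S=7
Draw 4: a1=5.124, a2=1.263, a3=3.402, a4=5.805, a5=2.135, a0=17.729; τ=−ln(0.6525)/17.729=0.024 → t=0.252; u2·a0=0.5155·17.729=9.139; a1+a2=6.387 < 9.139 ≤ a1+…+a3=9.789 → R3 fires; B=4 E=5 P=8 Z=3 S=9
Draw 5: a1=6.588, a2=1.263, a3=3.888, a4=5.805, a5=2.745, a0=20.289; τ=−ln(0.5965)/20.289=0.025 → t=0.277; u2·a0=0.5459·20.289=11.076; a1+a2=7.851 < 11.076 ≤ a1+…+a3=11.739 → R3 fires; B=4 E=5 P=9 Z=3 S=11
Draw 6: a1=8.052, a2=1.263, a3=4.374, a4=5.805, a5=3.355, a0=22.849; τ=−ln(0.8919)/22.849=0.005 → t=0.282; u2·a0=0.7910·22.849=18.074; a1+…+a3=13.689 < 18.074 ≤ a1+…+a4=19.494 → R4 fires; B=4 E=4 P=9 Z=3 S=13
Draw 7: a1=9.516, a2=1.263, a3=4.374, a4=4.644, a5=3.965, a0=23.762; τ=−ln(0.7659)/23.762=0.011 → t=0.293; u2·a0=0.5005·23.762=11.893; a1+a2=10.779 < 11.893 ≤ a1+…+a3=15.153 → R3 fires; B=4 E=4 P=10 Z=3 S=15
Draw 8: a1=10.980, a2=1.263, a3=4.860, a4=4.644, a5=4.575, a0=26.322; τ=−ln(0.5645)/26.322=0.022 → t=0.315; u2·a0=0.2166·26.322=5.701 ≤ a1=10.980 → R1 fires; B=6 E=4 P=11 Z=2 S=14
Draw 9: a1=6.832, a2=0.842, a3=5.346, a4=3.096, a5=4.270, a0=20.386; τ=−ln(0.8861)/20.386=0.006 → t=0.321; u2·a0=0.3232·20.386=6.589 ≤ a1=6.832 → R1 fires; B=8 E=4 P=12 Z=1 S=13
Draw 10: a1=3.172, a2=0.421, a3=5.832, a4=1.548, a5=3.965, a0=14.938; τ=−ln(0.9005)/14.938=0.007 → t=0.328; u2·a0=0.8508·14.938=12.709; a1+…+a4=10.973 < 12.709 ≤ a1+…+a5=14.938 → R5 fires; B=8 E=4 P=14 Z=3 S=12
Draw 11: a1=8.784, a2=1.263, a3=6.804, a4=4.644, a5=3.660, a0=25.155; τ=−ln(0.0313)/25.155=0.138 → t=0.466; u2·a0=0.6499·25.155=16.348; a1+a2=10.047 < 16.348 ≤ a1+…+a3=16.851 → R3 fires; B=8 E=4 P=15 Z=3 S=14
Draw 12: a1=10.248, a2=1.263, a3=7.290, a4=4.644, a5=4.270, a0=27.715; τ=−ln(0.5923)/27.715=0.019 → t=0.485 > T=0.47: stop.
At T=0.47: B=8 E=4 P=15 Z=3 S=14; the largest is P.

Dominant species at T: P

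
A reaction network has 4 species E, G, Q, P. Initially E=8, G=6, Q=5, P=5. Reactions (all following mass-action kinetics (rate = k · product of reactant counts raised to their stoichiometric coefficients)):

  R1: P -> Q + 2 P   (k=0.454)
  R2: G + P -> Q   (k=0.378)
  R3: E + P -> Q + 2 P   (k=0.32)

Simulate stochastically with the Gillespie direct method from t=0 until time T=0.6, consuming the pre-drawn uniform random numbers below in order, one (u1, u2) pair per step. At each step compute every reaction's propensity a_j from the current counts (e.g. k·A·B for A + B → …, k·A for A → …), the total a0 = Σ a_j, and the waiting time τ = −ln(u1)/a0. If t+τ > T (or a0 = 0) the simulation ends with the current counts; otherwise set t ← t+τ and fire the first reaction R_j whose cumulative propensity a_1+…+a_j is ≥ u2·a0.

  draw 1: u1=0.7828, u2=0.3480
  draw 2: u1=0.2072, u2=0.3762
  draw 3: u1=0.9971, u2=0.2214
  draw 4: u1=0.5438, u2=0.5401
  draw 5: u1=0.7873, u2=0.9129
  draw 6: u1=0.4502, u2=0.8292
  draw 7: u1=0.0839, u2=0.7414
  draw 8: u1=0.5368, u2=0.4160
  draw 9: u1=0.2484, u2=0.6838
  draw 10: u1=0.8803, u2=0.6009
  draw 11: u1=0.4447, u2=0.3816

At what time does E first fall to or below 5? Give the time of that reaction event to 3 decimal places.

Threshold first reached at t = 0.241

t=0.000: E=8 G=6 Q=5 P=5
Draw 1: a1=2.270, a2=11.340, a3=12.800, a0=26.410; τ=−ln(0.7828)/26.410=0.009 → t=0.009; u2·a0=0.3480·26.410=9.191; a1=2.270 < 9.191 ≤ a1+a2=13.610 → R2 fires; E=8 G=5 Q=6 P=4
Draw 2: a1=1.816, a2=7.560, a3=10.240, a0=19.616; τ=−ln(0.2072)/19.616=0.080 → t=0.090; u2·a0=0.3762·19.616=7.380; a1=1.816 < 7.380 ≤ a1+a2=9.376 → R2 fires; E=8 G=4 Q=7 P=3
Draw 3: a1=1.362, a2=4.536, a3=7.680, a0=13.578; τ=−ln(0.9971)/13.578=0.000 → t=0.090; u2·a0=0.2214·13.578=3.006; a1=1.362 < 3.006 ≤ a1+a2=5.898 → R2 fires; E=8 G=3 Q=8 P=2
Draw 4: a1=0.908, a2=2.268, a3=5.120, a0=8.296; τ=−ln(0.5438)/8.296=0.073 → t=0.163; u2·a0=0.5401·8.296=4.481; a1+a2=3.176 < 4.481 ≤ a1+…+a3=8.296 → R3 fires; E=7 G=3 Q=9 P=3
Draw 5: a1=1.362, a2=3.402, a3=6.720, a0=11.484; τ=−ln(0.7873)/11.484=0.021 → t=0.184; u2·a0=0.9129·11.484=10.484; a1+a2=4.764 < 10.484 ≤ a1+…+a3=11.484 → R3 fires; E=6 G=3 Q=10 P=4
Draw 6: a1=1.816, a2=4.536, a3=7.680, a0=14.032; τ=−ln(0.4502)/14.032=0.057 → t=0.241; u2·a0=0.8292·14.032=11.635; a1+a2=6.352 < 11.635 ≤ a1+…+a3=14.032 → R3 fires; E=5 G=3 Q=11 P=5
Draw 7: a1=2.270, a2=5.670, a3=8.000, a0=15.940; τ=−ln(0.0839)/15.940=0.155 → t=0.396; u2·a0=0.7414·15.940=11.818; a1+a2=7.940 < 11.818 ≤ a1+…+a3=15.940 → R3 fires; E=4 G=3 Q=12 P=6
Draw 8: a1=2.724, a2=6.804, a3=7.680, a0=17.208; τ=−ln(0.5368)/17.208=0.036 → t=0.432; u2·a0=0.4160·17.208=7.159; a1=2.724 < 7.159 ≤ a1+a2=9.528 → R2 fires; E=4 G=2 Q=13 P=5
Draw 9: a1=2.270, a2=3.780, a3=6.400, a0=12.450; τ=−ln(0.2484)/12.450=0.112 → t=0.544; u2·a0=0.6838·12.450=8.513; a1+a2=6.050 < 8.513 ≤ a1+…+a3=12.450 → R3 fires; E=3 G=2 Q=14 P=6
Draw 10: a1=2.724, a2=4.536, a3=5.760, a0=13.020; τ=−ln(0.8803)/13.020=0.010 → t=0.554; u2·a0=0.6009·13.020=7.824; a1+a2=7.260 < 7.824 ≤ a1+…+a3=13.020 → R3 fires; E=2 G=2 Q=15 P=7
Draw 11: a1=3.178, a2=5.292, a3=4.480, a0=12.950; τ=−ln(0.4447)/12.950=0.063 → t=0.617 > T=0.6: stop.
E first becomes ≤ 5 when it reaches 5 at the event at t=0.241.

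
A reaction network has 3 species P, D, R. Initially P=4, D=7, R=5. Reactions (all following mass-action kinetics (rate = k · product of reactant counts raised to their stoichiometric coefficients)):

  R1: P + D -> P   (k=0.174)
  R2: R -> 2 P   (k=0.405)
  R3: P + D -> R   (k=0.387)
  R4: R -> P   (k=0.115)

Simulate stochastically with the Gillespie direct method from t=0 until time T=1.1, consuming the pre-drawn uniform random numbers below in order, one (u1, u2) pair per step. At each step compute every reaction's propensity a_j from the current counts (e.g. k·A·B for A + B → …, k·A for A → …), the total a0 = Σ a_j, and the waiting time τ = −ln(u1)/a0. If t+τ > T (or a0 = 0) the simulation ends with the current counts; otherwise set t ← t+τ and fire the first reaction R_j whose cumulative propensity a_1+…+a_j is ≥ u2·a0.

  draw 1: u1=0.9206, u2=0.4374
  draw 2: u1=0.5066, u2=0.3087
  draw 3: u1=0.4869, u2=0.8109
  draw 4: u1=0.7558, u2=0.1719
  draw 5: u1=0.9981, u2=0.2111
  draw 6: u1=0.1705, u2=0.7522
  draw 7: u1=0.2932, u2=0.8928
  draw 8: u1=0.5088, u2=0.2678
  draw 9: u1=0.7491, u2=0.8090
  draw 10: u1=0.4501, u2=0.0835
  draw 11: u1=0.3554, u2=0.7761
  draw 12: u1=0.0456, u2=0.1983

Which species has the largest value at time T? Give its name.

t=0.000: P=4 D=7 R=5
Draw 1: a1=4.872, a2=2.025, a3=10.836, a4=0.575, a0=18.308; τ=−ln(0.9206)/18.308=0.005 → t=0.005; u2·a0=0.4374·18.308=8.008; a1+a2=6.897 < 8.008 ≤ a1+…+a3=17.733 → R3 fires; P=3 D=6 R=6
Draw 2: a1=3.132, a2=2.430, a3=6.966, a4=0.690, a0=13.218; τ=−ln(0.5066)/13.218=0.051 → t=0.056; u2·a0=0.3087·13.218=4.080; a1=3.132 < 4.080 ≤ a1+a2=5.562 → R2 fires; P=5 D=6 R=5
Draw 3: a1=5.220, a2=2.025, a3=11.610, a4=0.575, a0=19.430; τ=−ln(0.4869)/19.430=0.037 → t=0.093; u2·a0=0.8109·19.430=15.756; a1+a2=7.245 < 15.756 ≤ a1+…+a3=18.855 → R3 fires; P=4 D=5 R=6
Draw 4: a1=3.480, a2=2.430, a3=7.740, a4=0.690, a0=14.340; τ=−ln(0.7558)/14.340=0.020 → t=0.113; u2·a0=0.1719·14.340=2.465 ≤ a1=3.480 → R1 fires; P=4 D=4 R=6
Draw 5: a1=2.784, a2=2.430, a3=6.192, a4=0.690, a0=12.096; τ=−ln(0.9981)/12.096=0.000 → t=0.113; u2·a0=0.2111·12.096=2.553 ≤ a1=2.784 → R1 fires; P=4 D=3 R=6
Draw 6: a1=2.088, a2=2.430, a3=4.644, a4=0.690, a0=9.852; τ=−ln(0.1705)/9.852=0.180 → t=0.292; u2·a0=0.7522·9.852=7.411; a1+a2=4.518 < 7.411 ≤ a1+…+a3=9.162 → R3 fires; P=3 D=2 R=7
Draw 7: a1=1.044, a2=2.835, a3=2.322, a4=0.805, a0=7.006; τ=−ln(0.2932)/7.006=0.175 → t=0.467; u2·a0=0.8928·7.006=6.255; a1+…+a3=6.201 < 6.255 ≤ a1+…+a4=7.006 → R4 fires; P=4 D=2 R=6
Draw 8: a1=1.392, a2=2.430, a3=3.096, a4=0.690, a0=7.608; τ=−ln(0.5088)/7.608=0.089 → t=0.556; u2·a0=0.2678·7.608=2.037; a1=1.392 < 2.037 ≤ a1+a2=3.822 → R2 fires; P=6 D=2 R=5
Draw 9: a1=2.088, a2=2.025, a3=4.644, a4=0.575, a0=9.332; τ=−ln(0.7491)/9.332=0.031 → t=0.587; u2·a0=0.8090·9.332=7.550; a1+a2=4.113 < 7.550 ≤ a1+…+a3=8.757 → R3 fires; P=5 D=1 R=6
Draw 10: a1=0.870, a2=2.430, a3=1.935, a4=0.690, a0=5.925; τ=−ln(0.4501)/5.925=0.135 → t=0.722; u2·a0=0.0835·5.925=0.495 ≤ a1=0.870 → R1 fires; P=5 D=0 R=6
Draw 11: a1=0.000, a2=2.430, a3=0.000, a4=0.690, a0=3.120; τ=−ln(0.3554)/3.120=0.332 → t=1.053; u2·a0=0.7761·3.120=2.421; a1=0.000 < 2.421 ≤ a1+a2=2.430 → R2 fires; P=7 D=0 R=5
Draw 12: a1=0.000, a2=2.025, a3=0.000, a4=0.575, a0=2.600; τ=−ln(0.0456)/2.600=1.188 → t=2.241 > T=1.1: stop.
At T=1.1: P=7 D=0 R=5; the largest is P.

Dominant species at T: P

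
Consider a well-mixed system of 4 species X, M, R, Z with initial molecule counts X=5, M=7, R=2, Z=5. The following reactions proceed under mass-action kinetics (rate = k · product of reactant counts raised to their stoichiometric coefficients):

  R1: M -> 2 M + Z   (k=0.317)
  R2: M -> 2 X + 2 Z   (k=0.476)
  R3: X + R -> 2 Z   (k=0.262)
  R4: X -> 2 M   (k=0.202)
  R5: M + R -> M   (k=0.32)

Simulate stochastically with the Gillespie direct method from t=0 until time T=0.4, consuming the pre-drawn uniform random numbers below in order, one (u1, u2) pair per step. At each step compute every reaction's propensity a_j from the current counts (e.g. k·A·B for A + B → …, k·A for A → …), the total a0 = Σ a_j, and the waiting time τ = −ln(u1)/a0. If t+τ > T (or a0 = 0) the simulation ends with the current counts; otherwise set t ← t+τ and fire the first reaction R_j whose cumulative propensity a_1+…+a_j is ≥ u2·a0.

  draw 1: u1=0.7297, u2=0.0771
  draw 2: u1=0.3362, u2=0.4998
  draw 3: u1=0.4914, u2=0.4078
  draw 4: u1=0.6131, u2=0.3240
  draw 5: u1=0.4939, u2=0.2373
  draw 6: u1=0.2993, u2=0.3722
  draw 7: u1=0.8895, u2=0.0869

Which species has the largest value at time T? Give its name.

Dominant species at T: Z

t=0.000: X=5 M=7 R=2 Z=5
Draw 1: a1=2.219, a2=3.332, a3=2.620, a4=1.010, a5=4.480, a0=13.661; τ=−ln(0.7297)/13.661=0.023 → t=0.023; u2·a0=0.0771·13.661=1.053 ≤ a1=2.219 → R1 fires; X=5 M=8 R=2 Z=6
Draw 2: a1=2.536, a2=3.808, a3=2.620, a4=1.010, a5=5.120, a0=15.094; τ=−ln(0.3362)/15.094=0.072 → t=0.095; u2·a0=0.4998·15.094=7.544; a1+a2=6.344 < 7.544 ≤ a1+…+a3=8.964 → R3 fires; X=4 M=8 R=1 Z=8
Draw 3: a1=2.536, a2=3.808, a3=1.048, a4=0.808, a5=2.560, a0=10.760; τ=−ln(0.4914)/10.760=0.066 → t=0.161; u2·a0=0.4078·10.760=4.388; a1=2.536 < 4.388 ≤ a1+a2=6.344 → R2 fires; X=6 M=7 R=1 Z=10
Draw 4: a1=2.219, a2=3.332, a3=1.572, a4=1.212, a5=2.240, a0=10.575; τ=−ln(0.6131)/10.575=0.046 → t=0.208; u2·a0=0.3240·10.575=3.426; a1=2.219 < 3.426 ≤ a1+a2=5.551 → R2 fires; X=8 M=6 R=1 Z=12
Draw 5: a1=1.902, a2=2.856, a3=2.096, a4=1.616, a5=1.920, a0=10.390; τ=−ln(0.4939)/10.390=0.068 → t=0.275; u2·a0=0.2373·10.390=2.466; a1=1.902 < 2.466 ≤ a1+a2=4.758 → R2 fires; X=10 M=5 R=1 Z=14
Draw 6: a1=1.585, a2=2.380, a3=2.620, a4=2.020, a5=1.600, a0=10.205; τ=−ln(0.2993)/10.205=0.118 → t=0.394; u2·a0=0.3722·10.205=3.798; a1=1.585 < 3.798 ≤ a1+a2=3.965 → R2 fires; X=12 M=4 R=1 Z=16
Draw 7: a1=1.268, a2=1.904, a3=3.144, a4=2.424, a5=1.280, a0=10.020; τ=−ln(0.8895)/10.020=0.012 → t=0.405 > T=0.4: stop.
At T=0.4: X=12 M=4 R=1 Z=16; the largest is Z.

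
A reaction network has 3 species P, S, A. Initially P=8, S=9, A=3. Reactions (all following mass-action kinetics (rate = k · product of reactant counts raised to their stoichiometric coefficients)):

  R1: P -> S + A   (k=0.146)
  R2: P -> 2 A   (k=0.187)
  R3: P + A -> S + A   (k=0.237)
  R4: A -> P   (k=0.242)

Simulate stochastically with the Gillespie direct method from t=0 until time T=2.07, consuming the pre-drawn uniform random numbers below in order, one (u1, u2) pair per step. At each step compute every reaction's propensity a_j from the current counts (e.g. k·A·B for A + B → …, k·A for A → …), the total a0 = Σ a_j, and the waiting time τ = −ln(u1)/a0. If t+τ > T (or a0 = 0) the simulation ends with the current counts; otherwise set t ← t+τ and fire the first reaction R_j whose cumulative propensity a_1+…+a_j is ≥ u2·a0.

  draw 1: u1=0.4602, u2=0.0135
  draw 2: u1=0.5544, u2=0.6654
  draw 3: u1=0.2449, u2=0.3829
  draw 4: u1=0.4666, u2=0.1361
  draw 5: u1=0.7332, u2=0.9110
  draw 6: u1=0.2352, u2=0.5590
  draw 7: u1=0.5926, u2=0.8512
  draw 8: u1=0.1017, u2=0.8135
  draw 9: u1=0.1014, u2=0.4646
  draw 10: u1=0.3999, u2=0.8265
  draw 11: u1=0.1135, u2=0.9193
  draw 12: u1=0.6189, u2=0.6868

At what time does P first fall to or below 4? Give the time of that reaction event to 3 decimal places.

Threshold first reached at t = 0.411

t=0.000: P=8 S=9 A=3
Draw 1: a1=1.168, a2=1.496, a3=5.688, a4=0.726, a0=9.078; τ=−ln(0.4602)/9.078=0.085 → t=0.085; u2·a0=0.0135·9.078=0.123 ≤ a1=1.168 → R1 fires; P=7 S=10 A=4
Draw 2: a1=1.022, a2=1.309, a3=6.636, a4=0.968, a0=9.935; τ=−ln(0.5544)/9.935=0.059 → t=0.145; u2·a0=0.6654·9.935=6.611; a1+a2=2.331 < 6.611 ≤ a1+…+a3=8.967 → R3 fires; P=6 S=11 A=4
Draw 3: a1=0.876, a2=1.122, a3=5.688, a4=0.968, a0=8.654; τ=−ln(0.2449)/8.654=0.163 → t=0.307; u2·a0=0.3829·8.654=3.314; a1+a2=1.998 < 3.314 ≤ a1+…+a3=7.686 → R3 fires; P=5 S=12 A=4
Draw 4: a1=0.730, a2=0.935, a3=4.740, a4=0.968, a0=7.373; τ=−ln(0.4666)/7.373=0.103 → t=0.411; u2·a0=0.1361·7.373=1.003; a1=0.730 < 1.003 ≤ a1+a2=1.665 → R2 fires; P=4 S=12 A=6
Draw 5: a1=0.584, a2=0.748, a3=5.688, a4=1.452, a0=8.472; τ=−ln(0.7332)/8.472=0.037 → t=0.447; u2·a0=0.9110·8.472=7.718; a1+…+a3=7.020 < 7.718 ≤ a1+…+a4=8.472 → R4 fires; P=5 S=12 A=5
Draw 6: a1=0.730, a2=0.935, a3=5.925, a4=1.210, a0=8.800; τ=−ln(0.2352)/8.800=0.164 → t=0.612; u2·a0=0.5590·8.800=4.919; a1+a2=1.665 < 4.919 ≤ a1+…+a3=7.590 → R3 fires; P=4 S=13 A=5
Draw 7: a1=0.584, a2=0.748, a3=4.740, a4=1.210, a0=7.282; τ=−ln(0.5926)/7.282=0.072 → t=0.684; u2·a0=0.8512·7.282=6.198; a1+…+a3=6.072 < 6.198 ≤ a1+…+a4=7.282 → R4 fires; P=5 S=13 A=4
Draw 8: a1=0.730, a2=0.935, a3=4.740, a4=0.968, a0=7.373; τ=−ln(0.1017)/7.373=0.310 → t=0.994; u2·a0=0.8135·7.373=5.998; a1+a2=1.665 < 5.998 ≤ a1+…+a3=6.405 → R3 fires; P=4 S=14 A=4
Draw 9: a1=0.584, a2=0.748, a3=3.792, a4=0.968, a0=6.092; τ=−ln(0.1014)/6.092=0.376 → t=1.369; u2·a0=0.4646·6.092=2.830; a1+a2=1.332 < 2.830 ≤ a1+…+a3=5.124 → R3 fires; P=3 S=15 A=4
Draw 10: a1=0.438, a2=0.561, a3=2.844, a4=0.968, a0=4.811; τ=−ln(0.3999)/4.811=0.191 → t=1.560; u2·a0=0.8265·4.811=3.976; a1+…+a3=3.843 < 3.976 ≤ a1+…+a4=4.811 → R4 fires; P=4 S=15 A=3
Draw 11: a1=0.584, a2=0.748, a3=2.844, a4=0.726, a0=4.902; τ=−ln(0.1135)/4.902=0.444 → t=2.004; u2·a0=0.9193·4.902=4.506; a1+…+a3=4.176 < 4.506 ≤ a1+…+a4=4.902 → R4 fires; P=5 S=15 A=2
Draw 12: a1=0.730, a2=0.935, a3=2.370, a4=0.484, a0=4.519; τ=−ln(0.6189)/4.519=0.106 → t=2.110 > T=2.07: stop.
P first becomes ≤ 4 when it reaches 4 at the event at t=0.411.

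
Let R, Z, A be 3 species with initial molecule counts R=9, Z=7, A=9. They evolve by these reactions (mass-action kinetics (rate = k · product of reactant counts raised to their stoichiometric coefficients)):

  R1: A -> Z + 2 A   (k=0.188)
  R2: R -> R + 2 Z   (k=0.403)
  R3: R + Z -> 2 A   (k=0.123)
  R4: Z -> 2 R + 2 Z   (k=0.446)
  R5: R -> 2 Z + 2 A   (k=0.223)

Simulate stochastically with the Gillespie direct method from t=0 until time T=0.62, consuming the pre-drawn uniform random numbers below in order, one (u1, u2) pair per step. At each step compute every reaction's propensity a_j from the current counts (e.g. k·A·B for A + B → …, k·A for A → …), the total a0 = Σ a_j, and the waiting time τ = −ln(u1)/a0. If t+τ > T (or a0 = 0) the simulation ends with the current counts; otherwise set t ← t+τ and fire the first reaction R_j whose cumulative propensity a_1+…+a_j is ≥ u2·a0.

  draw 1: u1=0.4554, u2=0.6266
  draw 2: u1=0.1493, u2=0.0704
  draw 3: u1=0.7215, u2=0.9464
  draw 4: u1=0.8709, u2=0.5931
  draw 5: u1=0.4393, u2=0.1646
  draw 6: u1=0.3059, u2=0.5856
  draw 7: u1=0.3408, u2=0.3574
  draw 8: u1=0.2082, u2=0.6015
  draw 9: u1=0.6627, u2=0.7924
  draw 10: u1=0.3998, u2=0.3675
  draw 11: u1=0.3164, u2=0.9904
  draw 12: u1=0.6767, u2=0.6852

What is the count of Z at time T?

t=0.000: R=9 Z=7 A=9
Draw 1: a1=1.692, a2=3.627, a3=7.749, a4=3.122, a5=2.007, a0=18.197; τ=−ln(0.4554)/18.197=0.043 → t=0.043; u2·a0=0.6266·18.197=11.402; a1+a2=5.319 < 11.402 ≤ a1+…+a3=13.068 → R3 fires; R=8 Z=6 A=11
Draw 2: a1=2.068, a2=3.224, a3=5.904, a4=2.676, a5=1.784, a0=15.656; τ=−ln(0.1493)/15.656=0.121 → t=0.165; u2·a0=0.0704·15.656=1.102 ≤ a1=2.068 → R1 fires; R=8 Z=7 A=12
Draw 3: a1=2.256, a2=3.224, a3=6.888, a4=3.122, a5=1.784, a0=17.274; τ=−ln(0.7215)/17.274=0.019 → t=0.184; u2·a0=0.9464·17.274=16.348; a1+…+a4=15.490 < 16.348 ≤ a1+…+a5=17.274 → R5 fires; R=7 Z=9 A=14
Draw 4: a1=2.632, a2=2.821, a3=7.749, a4=4.014, a5=1.561, a0=18.777; τ=−ln(0.8709)/18.777=0.007 → t=0.191; u2·a0=0.5931·18.777=11.137; a1+a2=5.453 < 11.137 ≤ a1+…+a3=13.202 → R3 fires; R=6 Z=8 A=16
Draw 5: a1=3.008, a2=2.418, a3=5.904, a4=3.568, a5=1.338, a0=16.236; τ=−ln(0.4393)/16.236=0.051 → t=0.242; u2·a0=0.1646·16.236=2.672 ≤ a1=3.008 → R1 fires; R=6 Z=9 A=17
Draw 6: a1=3.196, a2=2.418, a3=6.642, a4=4.014, a5=1.338, a0=17.608; τ=−ln(0.3059)/17.608=0.067 → t=0.309; u2·a0=0.5856·17.608=10.311; a1+a2=5.614 < 10.311 ≤ a1+…+a3=12.256 → R3 fires; R=5 Z=8 A=19
Draw 7: a1=3.572, a2=2.015, a3=4.920, a4=3.568, a5=1.115, a0=15.190; τ=−ln(0.3408)/15.190=0.071 → t=0.380; u2·a0=0.3574·15.190=5.429; a1=3.572 < 5.429 ≤ a1+a2=5.587 → R2 fires; R=5 Z=10 A=19
Draw 8: a1=3.572, a2=2.015, a3=6.150, a4=4.460, a5=1.115, a0=17.312; τ=−ln(0.2082)/17.312=0.091 → t=0.470; u2·a0=0.6015·17.312=10.413; a1+a2=5.587 < 10.413 ≤ a1+…+a3=11.737 → R3 fires; R=4 Z=9 A=21
Draw 9: a1=3.948, a2=1.612, a3=4.428, a4=4.014, a5=0.892, a0=14.894; τ=−ln(0.6627)/14.894=0.028 → t=0.498; u2·a0=0.7924·14.894=11.802; a1+…+a3=9.988 < 11.802 ≤ a1+…+a4=14.002 → R4 fires; R=6 Z=10 A=21
Draw 10: a1=3.948, a2=2.418, a3=7.380, a4=4.460, a5=1.338, a0=19.544; τ=−ln(0.3998)/19.544=0.047 → t=0.545; u2·a0=0.3675·19.544=7.182; a1+a2=6.366 < 7.182 ≤ a1+…+a3=13.746 → R3 fires; R=5 Z=9 A=23
Draw 11: a1=4.324, a2=2.015, a3=5.535, a4=4.014, a5=1.115, a0=17.003; τ=−ln(0.3164)/17.003=0.068 → t=0.613; u2·a0=0.9904·17.003=16.840; a1+…+a4=15.888 < 16.840 ≤ a1+…+a5=17.003 → R5 fires; R=4 Z=11 A=25
Draw 12: a1=4.700, a2=1.612, a3=5.412, a4=4.906, a5=0.892, a0=17.522; τ=−ln(0.6767)/17.522=0.022 → t=0.635 > T=0.62: stop.
Read off Z at T=0.62: 11

Z at T = 11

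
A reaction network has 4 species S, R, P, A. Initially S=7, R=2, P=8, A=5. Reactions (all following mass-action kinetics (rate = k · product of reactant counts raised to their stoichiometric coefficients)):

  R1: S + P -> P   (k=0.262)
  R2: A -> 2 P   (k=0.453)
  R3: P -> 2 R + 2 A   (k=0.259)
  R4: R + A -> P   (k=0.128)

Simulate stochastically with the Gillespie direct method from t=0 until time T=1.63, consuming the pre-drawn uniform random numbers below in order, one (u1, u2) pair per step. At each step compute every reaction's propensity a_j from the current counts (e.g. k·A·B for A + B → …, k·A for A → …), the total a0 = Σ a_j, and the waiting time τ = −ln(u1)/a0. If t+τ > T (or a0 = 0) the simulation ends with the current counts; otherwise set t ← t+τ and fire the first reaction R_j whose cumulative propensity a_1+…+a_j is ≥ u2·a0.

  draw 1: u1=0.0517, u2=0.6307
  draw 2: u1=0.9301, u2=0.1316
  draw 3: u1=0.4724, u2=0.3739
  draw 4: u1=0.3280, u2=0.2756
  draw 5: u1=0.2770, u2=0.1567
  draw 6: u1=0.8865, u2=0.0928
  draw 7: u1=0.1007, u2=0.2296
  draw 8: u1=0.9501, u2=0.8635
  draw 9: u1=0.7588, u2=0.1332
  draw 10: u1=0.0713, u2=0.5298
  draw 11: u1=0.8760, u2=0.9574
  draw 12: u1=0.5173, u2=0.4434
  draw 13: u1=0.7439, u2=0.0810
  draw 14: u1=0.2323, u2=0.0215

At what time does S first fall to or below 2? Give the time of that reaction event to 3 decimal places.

Threshold first reached at t = 0.384

t=0.000: S=7 R=2 P=8 A=5
Draw 1: a1=14.672, a2=2.265, a3=2.072, a4=1.280, a0=20.289; τ=−ln(0.0517)/20.289=0.146 → t=0.146; u2·a0=0.6307·20.289=12.796 ≤ a1=14.672 → R1 fires; S=6 R=2 P=8 A=5
Draw 2: a1=12.576, a2=2.265, a3=2.072, a4=1.280, a0=18.193; τ=−ln(0.9301)/18.193=0.004 → t=0.150; u2·a0=0.1316·18.193=2.394 ≤ a1=12.576 → R1 fires; S=5 R=2 P=8 A=5
Draw 3: a1=10.480, a2=2.265, a3=2.072, a4=1.280, a0=16.097; τ=−ln(0.4724)/16.097=0.047 → t=0.197; u2·a0=0.3739·16.097=6.019 ≤ a1=10.480 → R1 fires; S=4 R=2 P=8 A=5
Draw 4: a1=8.384, a2=2.265, a3=2.072, a4=1.280, a0=14.001; τ=−ln(0.3280)/14.001=0.080 → t=0.276; u2·a0=0.2756·14.001=3.859 ≤ a1=8.384 → R1 fires; S=3 R=2 P=8 A=5
Draw 5: a1=6.288, a2=2.265, a3=2.072, a4=1.280, a0=11.905; τ=−ln(0.2770)/11.905=0.108 → t=0.384; u2·a0=0.1567·11.905=1.866 ≤ a1=6.288 → R1 fires; S=2 R=2 P=8 A=5
Draw 6: a1=4.192, a2=2.265, a3=2.072, a4=1.280, a0=9.809; τ=−ln(0.8865)/9.809=0.012 → t=0.396; u2·a0=0.0928·9.809=0.910 ≤ a1=4.192 → R1 fires; S=1 R=2 P=8 A=5
Draw 7: a1=2.096, a2=2.265, a3=2.072, a4=1.280, a0=7.713; τ=−ln(0.1007)/7.713=0.298 → t=0.694; u2·a0=0.2296·7.713=1.771 ≤ a1=2.096 → R1 fires; S=0 R=2 P=8 A=5
Draw 8: a1=0.000, a2=2.265, a3=2.072, a4=1.280, a0=5.617; τ=−ln(0.9501)/5.617=0.009 → t=0.703; u2·a0=0.8635·5.617=4.850; a1+…+a3=4.337 < 4.850 ≤ a1+…+a4=5.617 → R4 fires; S=0 R=1 P=9 A=4
Draw 9: a1=0.000, a2=1.812, a3=2.331, a4=0.512, a0=4.655; τ=−ln(0.7588)/4.655=0.059 → t=0.762; u2·a0=0.1332·4.655=0.620; a1=0.000 < 0.620 ≤ a1+a2=1.812 → R2 fires; S=0 R=1 P=11 A=3
Draw 10: a1=0.000, a2=1.359, a3=2.849, a4=0.384, a0=4.592; τ=−ln(0.0713)/4.592=0.575 → t=1.337; u2·a0=0.5298·4.592=2.433; a1+a2=1.359 < 2.433 ≤ a1+…+a3=4.208 → R3 fires; S=0 R=3 P=10 A=5
Draw 11: a1=0.000, a2=2.265, a3=2.590, a4=1.920, a0=6.775; τ=−ln(0.8760)/6.775=0.020 → t=1.357; u2·a0=0.9574·6.775=6.486; a1+…+a3=4.855 < 6.486 ≤ a1+…+a4=6.775 → R4 fires; S=0 R=2 P=11 A=4
Draw 12: a1=0.000, a2=1.812, a3=2.849, a4=1.024, a0=5.685; τ=−ln(0.5173)/5.685=0.116 → t=1.473; u2·a0=0.4434·5.685=2.521; a1+a2=1.812 < 2.521 ≤ a1+…+a3=4.661 → R3 fires; S=0 R=4 P=10 A=6
Draw 13: a1=0.000, a2=2.718, a3=2.590, a4=3.072, a0=8.380; τ=−ln(0.7439)/8.380=0.035 → t=1.508; u2·a0=0.0810·8.380=0.679; a1=0.000 < 0.679 ≤ a1+a2=2.718 → R2 fires; S=0 R=4 P=12 A=5
Draw 14: a1=0.000, a2=2.265, a3=3.108, a4=2.560, a0=7.933; τ=−ln(0.2323)/7.933=0.184 → t=1.692 > T=1.63: stop.
S first becomes ≤ 2 when it reaches 2 at the event at t=0.384.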